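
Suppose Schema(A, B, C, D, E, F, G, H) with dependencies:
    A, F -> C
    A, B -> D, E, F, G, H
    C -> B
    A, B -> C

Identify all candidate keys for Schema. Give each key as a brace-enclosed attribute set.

{A} never appears on the right of any FD, so every key must include it.
{A, B} is a candidate key since {A, B}⁺ = {A, B, C, D, E, F, G, H} covers every attribute.
{A, C} is a candidate key since {A, C}⁺ = {A, B, C, D, E, F, G, H} covers every attribute.
{A, F} is a candidate key since {A, F}⁺ = {A, B, C, D, E, F, G, H} covers every attribute.
No proper subset of any of these is a key, and no other minimal superkey exists.

{A, B}, {A, C}, {A, F}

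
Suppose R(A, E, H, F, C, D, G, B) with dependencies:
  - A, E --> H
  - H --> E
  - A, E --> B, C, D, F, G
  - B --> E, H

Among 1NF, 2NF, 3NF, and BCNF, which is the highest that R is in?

Candidate keys: {A, B}, {A, E}, {A, H}. Prime attributes: {A, B, E, H}.
For H --> E we have {H}⁺ = {E, H}; {H} is not a superkey, so BCNF fails.
Its right-hand attributes {E} are all prime, as are those of every other non-superkey FD — the relation is in 3NF.

3NF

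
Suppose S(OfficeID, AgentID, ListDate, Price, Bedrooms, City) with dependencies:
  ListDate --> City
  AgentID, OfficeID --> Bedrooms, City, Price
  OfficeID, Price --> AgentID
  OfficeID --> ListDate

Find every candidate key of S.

{AgentID, OfficeID}, {OfficeID, Price}

{OfficeID} never appears on the right of any FD, so every key must include it.
{AgentID, OfficeID}⁺ = {AgentID, Bedrooms, City, ListDate, OfficeID, Price} — all of the relation — so {AgentID, OfficeID} is a candidate key.
{OfficeID, Price}⁺ = {AgentID, Bedrooms, City, ListDate, OfficeID, Price} — all of the relation — so {OfficeID, Price} is a candidate key.
Any other superkey properly contains one of these, so there are no further candidate keys.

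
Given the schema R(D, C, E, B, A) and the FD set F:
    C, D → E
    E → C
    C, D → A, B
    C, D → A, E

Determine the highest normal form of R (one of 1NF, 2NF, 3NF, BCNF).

3NF

Candidate keys: {C, D}, {D, E}. Prime attributes: {C, D, E}.
For E → C we have {E}⁺ = {C, E}; {E} is not a superkey, so BCNF fails.
But every attribute on its right side ({C}) is prime, and the same holds for every other non-superkey FD, so 3NF still holds.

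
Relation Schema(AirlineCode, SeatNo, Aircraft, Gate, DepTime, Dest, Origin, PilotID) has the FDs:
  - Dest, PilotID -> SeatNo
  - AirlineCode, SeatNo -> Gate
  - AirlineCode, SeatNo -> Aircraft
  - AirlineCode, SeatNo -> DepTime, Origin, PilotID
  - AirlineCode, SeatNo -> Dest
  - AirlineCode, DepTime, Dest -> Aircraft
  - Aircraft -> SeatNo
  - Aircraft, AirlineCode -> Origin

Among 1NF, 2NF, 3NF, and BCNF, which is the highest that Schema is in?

3NF

Candidate keys: {Aircraft, AirlineCode}, {AirlineCode, DepTime, Dest}, {AirlineCode, Dest, PilotID}, {AirlineCode, SeatNo}. Prime attributes: {Aircraft, AirlineCode, DepTime, Dest, PilotID, SeatNo}.
For Dest, PilotID -> SeatNo we have {Dest, PilotID}⁺ = {Dest, PilotID, SeatNo}; {Dest, PilotID} is not a superkey, so BCNF fails.
Since {SeatNo} ⊆ prime attributes and every other non-superkey FD also has a prime right side, the schema is in 3NF.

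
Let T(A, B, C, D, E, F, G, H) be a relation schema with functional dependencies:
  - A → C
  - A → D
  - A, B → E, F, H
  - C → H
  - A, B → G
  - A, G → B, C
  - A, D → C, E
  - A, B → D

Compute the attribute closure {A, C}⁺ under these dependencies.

{A, C, D, E, H}

Start with {A, C}.
A → D applies; add {D} → now {A, C, D}.
C → H applies; add {H} → now {A, C, D, H}.
A, D → C, E applies; add {E} → now {A, C, D, E, H}.
No further FD applies.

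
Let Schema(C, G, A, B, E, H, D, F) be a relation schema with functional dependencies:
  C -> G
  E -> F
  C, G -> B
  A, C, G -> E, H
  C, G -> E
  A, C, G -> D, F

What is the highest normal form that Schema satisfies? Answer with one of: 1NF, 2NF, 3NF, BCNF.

1NF

Candidate key: {A, C}. Prime attributes: {A, C}.
C -> G breaks BCNF: {C}⁺ = {B, C, E, F, G}, so {C} is not a superkey.
C -> G has non-prime {G} on the right and a non-superkey on the left, so 3NF fails.
The proper key subset {C} of {A, C} determines non-prime {B, E, F, G}, so the relation is not even in 2NF.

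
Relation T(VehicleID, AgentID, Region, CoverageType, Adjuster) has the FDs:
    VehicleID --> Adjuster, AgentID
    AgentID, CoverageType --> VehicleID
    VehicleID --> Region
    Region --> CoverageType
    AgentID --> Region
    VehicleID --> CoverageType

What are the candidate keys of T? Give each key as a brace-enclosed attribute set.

{AgentID}⁺ = {Adjuster, AgentID, CoverageType, Region, VehicleID}, which is every attribute, so {AgentID} is a candidate key.
{VehicleID}⁺ = {Adjuster, AgentID, CoverageType, Region, VehicleID}, which is every attribute, so {VehicleID} is a candidate key.
Any other superkey properly contains one of these, so there are no further candidate keys.

{AgentID}, {VehicleID}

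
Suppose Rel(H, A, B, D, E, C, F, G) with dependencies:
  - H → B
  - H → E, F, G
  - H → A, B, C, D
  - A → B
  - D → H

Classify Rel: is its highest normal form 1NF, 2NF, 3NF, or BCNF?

Candidate keys: {D}, {H}. Prime attributes: {D, H}.
A → B breaks BCNF: {A}⁺ = {A, B}, so {A} is not a superkey.
A → B has non-prime {B} on the right and a non-superkey on the left, so 3NF fails.
With only single-attribute keys there can be no partial dependency, so 2NF holds.

2NF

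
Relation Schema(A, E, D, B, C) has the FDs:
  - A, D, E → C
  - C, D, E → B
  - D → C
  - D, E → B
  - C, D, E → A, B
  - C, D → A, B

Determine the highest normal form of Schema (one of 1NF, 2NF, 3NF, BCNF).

Candidate key: {D, E}. Prime attributes: {D, E}.
For D → C we have {D}⁺ = {A, B, C, D}; {D} is not a superkey, so BCNF fails.
Because {C} is non-prime and the left side of D → C is not a superkey, the relation is not in 3NF.
{D} is a proper subset of the key {D, E}, and {D}⁺ contains the non-prime attributes {A, B, C} — a partial dependency, so 2NF is violated.

1NF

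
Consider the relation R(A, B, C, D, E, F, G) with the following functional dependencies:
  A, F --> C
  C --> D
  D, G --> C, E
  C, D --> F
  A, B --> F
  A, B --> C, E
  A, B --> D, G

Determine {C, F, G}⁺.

{C, D, E, F, G}

Start with {C, F, G}.
C --> D applies; add {D} → now {C, D, F, G}.
D, G --> C, E applies; add {E} → now {C, D, E, F, G}.
No further FD applies.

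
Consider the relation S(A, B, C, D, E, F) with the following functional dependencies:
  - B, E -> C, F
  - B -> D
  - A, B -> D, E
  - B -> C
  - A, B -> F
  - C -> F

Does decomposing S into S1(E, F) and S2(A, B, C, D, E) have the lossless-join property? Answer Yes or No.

The shared attributes are {E} and {E}⁺ = {E}.
S1 ⊄ {E} and S2 ⊄ {E}, so the split is lossy.

No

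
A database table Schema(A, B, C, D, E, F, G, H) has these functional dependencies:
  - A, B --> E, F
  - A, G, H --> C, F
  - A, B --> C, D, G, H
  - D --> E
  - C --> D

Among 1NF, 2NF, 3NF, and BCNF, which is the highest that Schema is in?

2NF

Candidate key: {A, B}. Prime attributes: {A, B}.
A, G, H --> C, F breaks BCNF: {A, G, H}⁺ = {A, C, D, E, F, G, H}, so {A, G, H} is not a superkey.
A, G, H --> C, F determines the non-prime attributes {C, F} from a non-superkey — 3NF is violated.
No non-prime attribute depends on a proper subset of any candidate key, so 2NF holds.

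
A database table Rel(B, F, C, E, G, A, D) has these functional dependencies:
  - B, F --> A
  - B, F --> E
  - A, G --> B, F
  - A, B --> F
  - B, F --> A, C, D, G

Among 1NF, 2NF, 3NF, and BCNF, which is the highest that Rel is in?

Candidate keys: {A, B}, {A, G}, {B, F}. Prime attributes: {A, B, F, G}.
Every FD has a superkey on the left, so the relation is in BCNF.

BCNF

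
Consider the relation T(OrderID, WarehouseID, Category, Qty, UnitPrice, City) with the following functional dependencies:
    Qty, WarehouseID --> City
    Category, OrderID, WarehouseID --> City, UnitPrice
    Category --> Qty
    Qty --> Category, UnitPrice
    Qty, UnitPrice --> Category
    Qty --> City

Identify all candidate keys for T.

{Category, OrderID, WarehouseID}, {OrderID, Qty, WarehouseID}

Attributes never on any right-hand side: {OrderID, WarehouseID} — every candidate key must contain all of them.
{Category, OrderID, WarehouseID} is a candidate key since {Category, OrderID, WarehouseID}⁺ = {Category, City, OrderID, Qty, UnitPrice, WarehouseID} covers every attribute.
{OrderID, Qty, WarehouseID} is a candidate key since {OrderID, Qty, WarehouseID}⁺ = {Category, City, OrderID, Qty, UnitPrice, WarehouseID} covers every attribute.
These are minimal and exhaustive — every other superkey contains one of them.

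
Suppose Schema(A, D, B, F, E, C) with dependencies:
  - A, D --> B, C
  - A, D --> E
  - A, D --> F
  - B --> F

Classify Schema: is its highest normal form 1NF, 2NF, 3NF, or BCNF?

Candidate key: {A, D}. Prime attributes: {A, D}.
B --> F: {B}⁺ = {B, F}, which is not all of the attributes, so the left side is not a superkey — BCNF is violated.
B --> F determines the non-prime attribute {F} from a non-superkey — 3NF is violated.
No non-prime attribute depends on a proper subset of any candidate key, so 2NF holds.

2NF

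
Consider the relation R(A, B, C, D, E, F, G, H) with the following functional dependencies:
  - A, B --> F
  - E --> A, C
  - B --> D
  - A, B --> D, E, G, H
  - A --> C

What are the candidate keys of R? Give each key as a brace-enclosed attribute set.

Attributes never on any right-hand side: {B} — every candidate key must contain it.
{A, B}⁺ = {A, B, C, D, E, F, G, H}, which is every attribute, so {A, B} is a candidate key.
{B, E}⁺ = {A, B, C, D, E, F, G, H}, which is every attribute, so {B, E} is a candidate key.
These are minimal and exhaustive — every other superkey contains one of them.

{A, B}, {B, E}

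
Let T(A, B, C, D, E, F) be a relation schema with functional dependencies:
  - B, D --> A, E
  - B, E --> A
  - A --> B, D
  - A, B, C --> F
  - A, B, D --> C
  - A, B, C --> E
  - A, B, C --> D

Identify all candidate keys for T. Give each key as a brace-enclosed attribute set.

{A}, {B, D}, {B, E}

{A}⁺ = {A, B, C, D, E, F} — all of the relation — so {A} is a candidate key.
{B, D}⁺ = {A, B, C, D, E, F} — all of the relation — so {B, D} is a candidate key.
{B, E}⁺ = {A, B, C, D, E, F} — all of the relation — so {B, E} is a candidate key.
Any other superkey properly contains one of these, so there are no further candidate keys.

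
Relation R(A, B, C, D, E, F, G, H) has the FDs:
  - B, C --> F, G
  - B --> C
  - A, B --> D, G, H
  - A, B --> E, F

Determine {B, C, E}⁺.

{B, C, E, F, G}

Start with {B, C, E}.
B, C --> F, G applies; add {F, G} → now {B, C, E, F, G}.
No further FD applies.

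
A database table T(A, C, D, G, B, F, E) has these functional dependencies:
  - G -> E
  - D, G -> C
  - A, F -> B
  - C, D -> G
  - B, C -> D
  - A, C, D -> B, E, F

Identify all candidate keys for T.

{A} never appears on the right of any FD, so every key must include it.
{A, B, C}⁺ = {A, B, C, D, E, F, G} — all of the relation — so {A, B, C} is a candidate key.
{A, C, D}⁺ = {A, B, C, D, E, F, G} — all of the relation — so {A, C, D} is a candidate key.
{A, C, F}⁺ = {A, B, C, D, E, F, G} — all of the relation — so {A, C, F} is a candidate key.
{A, D, G}⁺ = {A, B, C, D, E, F, G} — all of the relation — so {A, D, G} is a candidate key.
Any other superkey properly contains one of these, so there are no further candidate keys.

{A, B, C}, {A, C, D}, {A, C, F}, {A, D, G}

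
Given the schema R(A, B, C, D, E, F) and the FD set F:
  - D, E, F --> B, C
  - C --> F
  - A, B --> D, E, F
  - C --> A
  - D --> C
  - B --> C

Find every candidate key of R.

{B}⁺ = {A, B, C, D, E, F}, which is every attribute, so {B} is a candidate key.
{D, E}⁺ = {A, B, C, D, E, F}, which is every attribute, so {D, E} is a candidate key.
No proper subset of any of these is a key, and no other minimal superkey exists.

{B}, {D, E}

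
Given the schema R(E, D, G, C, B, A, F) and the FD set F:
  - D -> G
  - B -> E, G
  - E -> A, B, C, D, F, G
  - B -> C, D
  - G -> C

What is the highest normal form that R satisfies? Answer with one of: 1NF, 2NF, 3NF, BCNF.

Candidate keys: {B}, {E}. Prime attributes: {B, E}.
D -> G: {D}⁺ = {C, D, G}, which is not all of the attributes, so the left side is not a superkey — BCNF is violated.
D -> G determines the non-prime attribute {G} from a non-superkey — 3NF is violated.
All keys have size 1, which rules out partial dependencies — 2NF is satisfied.

2NF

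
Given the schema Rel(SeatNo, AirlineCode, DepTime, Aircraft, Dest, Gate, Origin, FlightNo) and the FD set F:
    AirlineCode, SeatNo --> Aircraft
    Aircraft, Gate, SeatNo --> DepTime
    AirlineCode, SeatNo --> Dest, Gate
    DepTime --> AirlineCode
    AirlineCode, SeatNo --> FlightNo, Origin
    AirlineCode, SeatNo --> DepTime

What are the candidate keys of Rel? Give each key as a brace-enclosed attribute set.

{SeatNo} never appears on the right of any FD, so every key must include it.
{AirlineCode, SeatNo}⁺ = {Aircraft, AirlineCode, DepTime, Dest, FlightNo, Gate, Origin, SeatNo} — all of the relation — so {AirlineCode, SeatNo} is a candidate key.
{DepTime, SeatNo}⁺ = {Aircraft, AirlineCode, DepTime, Dest, FlightNo, Gate, Origin, SeatNo} — all of the relation — so {DepTime, SeatNo} is a candidate key.
{Aircraft, Gate, SeatNo}⁺ = {Aircraft, AirlineCode, DepTime, Dest, FlightNo, Gate, Origin, SeatNo} — all of the relation — so {Aircraft, Gate, SeatNo} is a candidate key.
These are minimal and exhaustive — every other superkey contains one of them.

{Aircraft, Gate, SeatNo}, {AirlineCode, SeatNo}, {DepTime, SeatNo}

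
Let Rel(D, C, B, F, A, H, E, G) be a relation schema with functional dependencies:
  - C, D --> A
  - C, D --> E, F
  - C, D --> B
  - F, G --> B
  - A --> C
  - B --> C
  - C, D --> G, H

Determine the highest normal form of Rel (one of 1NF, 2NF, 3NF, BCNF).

3NF

Candidate keys: {A, D}, {B, D}, {C, D}, {D, F, G}. Prime attributes: {A, B, C, D, F, G}.
F, G --> B: {F, G}⁺ = {B, C, F, G}, which is not all of the attributes, so the left side is not a superkey — BCNF is violated.
But every attribute on its right side ({B}) is prime, and the same holds for every other non-superkey FD, so 3NF still holds.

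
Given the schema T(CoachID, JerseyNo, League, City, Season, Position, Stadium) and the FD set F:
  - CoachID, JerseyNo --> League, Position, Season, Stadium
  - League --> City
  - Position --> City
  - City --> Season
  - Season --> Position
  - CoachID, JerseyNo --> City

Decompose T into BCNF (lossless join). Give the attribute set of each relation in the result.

{City, Position, Season}; {CoachID, JerseyNo, League, Stadium}; {League, Position}

Candidate key of the original relation: {CoachID, JerseyNo}.
In {City, CoachID, JerseyNo, League, Position, Season, Stadium}, {League} is not a superkey ({League}⁺ restricted to this set is {City, League, Position, Season}), so split on League --> City, Position, Season into {City, League, Position, Season} and {CoachID, JerseyNo, League, Stadium}.
In {City, League, Position, Season}, {Position} is not a superkey ({Position}⁺ restricted to this set is {City, Position, Season}), so split on Position --> City, Season into {City, Position, Season} and {League, Position}.
{City, Position, Season} is in BCNF.
{League, Position} is in BCNF.
{CoachID, JerseyNo, League, Stadium} is in BCNF.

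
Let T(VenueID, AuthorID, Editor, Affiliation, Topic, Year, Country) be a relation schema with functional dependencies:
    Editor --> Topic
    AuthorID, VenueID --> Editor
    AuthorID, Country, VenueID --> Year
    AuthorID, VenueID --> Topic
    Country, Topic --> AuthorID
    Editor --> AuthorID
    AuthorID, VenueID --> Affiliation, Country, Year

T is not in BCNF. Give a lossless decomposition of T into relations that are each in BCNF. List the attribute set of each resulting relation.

{Affiliation, Country, Editor, VenueID, Year}; {AuthorID, Editor, Topic}

Candidate keys of the original relation: {AuthorID, VenueID}, {Country, Topic, VenueID}, {Editor, VenueID}.
In {Affiliation, AuthorID, Country, Editor, Topic, VenueID, Year}, {Editor} is not a superkey ({Editor}⁺ restricted to this set is {AuthorID, Editor, Topic}), so split on Editor --> AuthorID, Topic into {AuthorID, Editor, Topic} and {Affiliation, Country, Editor, VenueID, Year}.
{AuthorID, Editor, Topic} has no BCNF violation.
{Affiliation, Country, Editor, VenueID, Year} has no BCNF violation.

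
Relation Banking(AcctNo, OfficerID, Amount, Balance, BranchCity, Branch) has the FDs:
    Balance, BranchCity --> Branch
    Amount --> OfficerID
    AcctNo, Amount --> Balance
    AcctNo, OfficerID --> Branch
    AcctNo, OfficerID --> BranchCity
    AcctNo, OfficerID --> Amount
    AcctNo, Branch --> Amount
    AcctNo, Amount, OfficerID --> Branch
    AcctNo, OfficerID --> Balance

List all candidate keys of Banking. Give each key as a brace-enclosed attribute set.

{AcctNo} never appears on the right of any FD, so every key must include it.
{AcctNo, Amount}⁺ = {AcctNo, Amount, Balance, Branch, BranchCity, OfficerID}, which is every attribute, so {AcctNo, Amount} is a candidate key.
{AcctNo, Branch}⁺ = {AcctNo, Amount, Balance, Branch, BranchCity, OfficerID}, which is every attribute, so {AcctNo, Branch} is a candidate key.
{AcctNo, OfficerID}⁺ = {AcctNo, Amount, Balance, Branch, BranchCity, OfficerID}, which is every attribute, so {AcctNo, OfficerID} is a candidate key.
{AcctNo, Balance, BranchCity}⁺ = {AcctNo, Amount, Balance, Branch, BranchCity, OfficerID}, which is every attribute, so {AcctNo, Balance, BranchCity} is a candidate key.
Any other superkey properly contains one of these, so there are no further candidate keys.

{AcctNo, Amount}, {AcctNo, Balance, BranchCity}, {AcctNo, Branch}, {AcctNo, OfficerID}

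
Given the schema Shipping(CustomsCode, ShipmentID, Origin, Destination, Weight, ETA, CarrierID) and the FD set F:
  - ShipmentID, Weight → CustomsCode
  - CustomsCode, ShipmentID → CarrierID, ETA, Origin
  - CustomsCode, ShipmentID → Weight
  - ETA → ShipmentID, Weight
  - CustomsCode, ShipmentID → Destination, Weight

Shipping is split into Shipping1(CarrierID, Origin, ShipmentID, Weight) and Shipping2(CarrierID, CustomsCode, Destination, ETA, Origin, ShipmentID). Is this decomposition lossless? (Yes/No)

No

Shipping1 ∩ Shipping2 = {CarrierID, Origin, ShipmentID}; its closure under F is {CarrierID, Origin, ShipmentID}.
Neither Shipping1 nor Shipping2 is contained in that closure, so the decomposition is lossy.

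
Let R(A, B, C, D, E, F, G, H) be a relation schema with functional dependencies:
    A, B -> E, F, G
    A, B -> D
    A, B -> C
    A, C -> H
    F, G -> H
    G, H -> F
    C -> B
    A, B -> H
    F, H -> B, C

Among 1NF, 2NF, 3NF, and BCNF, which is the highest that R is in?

Candidate keys: {A, B}, {A, C}, {A, F, G}, {A, F, H}, {A, G, H}. Prime attributes: {A, B, C, F, G, H}.
F, G -> H: {F, G}⁺ = {B, C, F, G, H}, which is not all of the attributes, so the left side is not a superkey — BCNF is violated.
But every attribute on its right side ({H}) is prime, and the same holds for every other non-superkey FD, so 3NF still holds.

3NF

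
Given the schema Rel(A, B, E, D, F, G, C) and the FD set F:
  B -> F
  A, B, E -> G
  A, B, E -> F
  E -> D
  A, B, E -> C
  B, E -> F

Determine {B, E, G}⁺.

{B, D, E, F, G}

Start with {B, E, G}.
B -> F applies; add {F} → now {B, E, F, G}.
E -> D applies; add {D} → now {B, D, E, F, G}.
No further FD applies.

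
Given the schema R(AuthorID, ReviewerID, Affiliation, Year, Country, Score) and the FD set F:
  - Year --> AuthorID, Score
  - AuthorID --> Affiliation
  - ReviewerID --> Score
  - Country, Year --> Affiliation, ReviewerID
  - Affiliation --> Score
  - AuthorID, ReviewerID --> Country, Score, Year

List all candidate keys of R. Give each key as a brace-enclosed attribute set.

{AuthorID, ReviewerID}⁺ = {Affiliation, AuthorID, Country, ReviewerID, Score, Year} — all of the relation — so {AuthorID, ReviewerID} is a candidate key.
{Country, Year}⁺ = {Affiliation, AuthorID, Country, ReviewerID, Score, Year} — all of the relation — so {Country, Year} is a candidate key.
{ReviewerID, Year}⁺ = {Affiliation, AuthorID, Country, ReviewerID, Score, Year} — all of the relation — so {ReviewerID, Year} is a candidate key.
These are minimal and exhaustive — every other superkey contains one of them.

{AuthorID, ReviewerID}, {Country, Year}, {ReviewerID, Year}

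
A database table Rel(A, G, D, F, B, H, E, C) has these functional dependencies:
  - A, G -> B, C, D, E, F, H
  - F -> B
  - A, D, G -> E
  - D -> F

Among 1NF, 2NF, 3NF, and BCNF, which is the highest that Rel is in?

2NF

Candidate key: {A, G}. Prime attributes: {A, G}.
F -> B breaks BCNF: {F}⁺ = {B, F}, so {F} is not a superkey.
F -> B determines the non-prime attribute {B} from a non-superkey — 3NF is violated.
No non-prime attribute depends on a proper subset of any candidate key, so 2NF holds.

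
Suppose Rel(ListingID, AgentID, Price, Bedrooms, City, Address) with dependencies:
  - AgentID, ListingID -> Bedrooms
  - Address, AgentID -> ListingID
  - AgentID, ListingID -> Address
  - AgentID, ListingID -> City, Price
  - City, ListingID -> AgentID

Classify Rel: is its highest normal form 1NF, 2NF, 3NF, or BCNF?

Candidate keys: {Address, AgentID}, {AgentID, ListingID}, {City, ListingID}. Prime attributes: {Address, AgentID, City, ListingID}.
The left-hand side of every FD is a superkey, so BCNF is satisfied.

BCNF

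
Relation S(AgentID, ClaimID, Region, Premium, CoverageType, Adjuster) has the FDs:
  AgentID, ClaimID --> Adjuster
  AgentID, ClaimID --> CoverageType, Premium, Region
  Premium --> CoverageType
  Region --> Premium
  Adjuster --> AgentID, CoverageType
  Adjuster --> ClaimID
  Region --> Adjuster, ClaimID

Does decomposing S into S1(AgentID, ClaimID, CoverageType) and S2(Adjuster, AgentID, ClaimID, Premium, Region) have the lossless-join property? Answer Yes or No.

Common attributes: {AgentID, ClaimID}; their closure is {Adjuster, AgentID, ClaimID, CoverageType, Premium, Region}.
This includes all of S1, so the common attributes are a superkey of S1 — the join is lossless.

Yes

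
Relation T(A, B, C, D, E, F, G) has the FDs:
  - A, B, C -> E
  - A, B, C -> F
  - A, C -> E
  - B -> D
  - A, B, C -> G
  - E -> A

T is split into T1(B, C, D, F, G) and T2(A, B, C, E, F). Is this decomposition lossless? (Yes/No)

No

Common attributes: {B, C, F}; their closure is {B, C, D, F}.
Neither T1 nor T2 is contained in that closure, so the decomposition is lossy.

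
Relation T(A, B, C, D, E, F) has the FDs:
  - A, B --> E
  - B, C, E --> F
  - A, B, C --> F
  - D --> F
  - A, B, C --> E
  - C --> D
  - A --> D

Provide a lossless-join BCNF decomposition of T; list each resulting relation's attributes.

Candidate key of the original relation: {A, B, C}.
{A, B, C, D, E, F}: {A, B} determines {A, B, D, E, F} here but is not a superkey — split on A, B --> D, E, F, giving {A, B, D, E, F} and {A, B, C}.
{A, B, D, E, F}: {D} determines {D, F} here but is not a superkey — split on D --> F, giving {D, F} and {A, B, D, E}.
{D, F} has no BCNF violation.
{A, B, D, E}: {A} determines {A, D} here but is not a superkey — split on A --> D, giving {A, D} and {A, B, E}.
{A, D} has no BCNF violation.
{A, B, E} has no BCNF violation.
{A, B, C} has no BCNF violation.

{A, B, C}; {A, B, E}; {A, D}; {D, F}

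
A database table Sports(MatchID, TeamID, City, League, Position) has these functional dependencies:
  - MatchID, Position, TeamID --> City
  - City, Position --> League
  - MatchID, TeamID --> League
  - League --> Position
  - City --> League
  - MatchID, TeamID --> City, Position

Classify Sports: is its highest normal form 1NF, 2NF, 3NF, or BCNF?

2NF

Candidate key: {MatchID, TeamID}. Prime attributes: {MatchID, TeamID}.
City, Position --> League: {City, Position}⁺ = {City, League, Position}, which is not all of the attributes, so the left side is not a superkey — BCNF is violated.
City, Position --> League has non-prime {League} on the right and a non-superkey on the left, so 3NF fails.
No non-prime attribute depends on a proper subset of any candidate key, so 2NF holds.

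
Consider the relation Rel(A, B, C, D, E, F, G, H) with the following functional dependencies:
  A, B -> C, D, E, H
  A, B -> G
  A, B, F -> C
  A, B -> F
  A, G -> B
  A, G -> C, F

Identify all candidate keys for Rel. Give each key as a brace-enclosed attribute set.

{A, B}, {A, G}

Attributes never on any right-hand side: {A} — every candidate key must contain it.
{A, B}⁺ = {A, B, C, D, E, F, G, H} — all of the relation — so {A, B} is a candidate key.
{A, G}⁺ = {A, B, C, D, E, F, G, H} — all of the relation — so {A, G} is a candidate key.
No proper subset of any of these is a key, and no other minimal superkey exists.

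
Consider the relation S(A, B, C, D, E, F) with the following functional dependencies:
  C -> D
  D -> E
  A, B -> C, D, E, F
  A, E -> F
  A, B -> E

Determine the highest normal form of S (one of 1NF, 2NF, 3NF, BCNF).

2NF

Candidate key: {A, B}. Prime attributes: {A, B}.
For C -> D we have {C}⁺ = {C, D, E}; {C} is not a superkey, so BCNF fails.
C -> D has non-prime {D} on the right and a non-superkey on the left, so 3NF fails.
No proper subset of a key has a non-prime attribute in its closure, so there is no partial dependency; 2NF holds.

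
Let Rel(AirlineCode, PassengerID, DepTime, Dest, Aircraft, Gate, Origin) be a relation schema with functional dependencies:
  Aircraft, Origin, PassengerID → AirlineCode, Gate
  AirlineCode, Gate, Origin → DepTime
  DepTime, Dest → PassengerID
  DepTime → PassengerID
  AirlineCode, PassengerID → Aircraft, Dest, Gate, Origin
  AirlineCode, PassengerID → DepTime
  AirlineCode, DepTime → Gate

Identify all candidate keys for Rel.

{Aircraft, DepTime, Origin}, {Aircraft, Origin, PassengerID}, {AirlineCode, DepTime}, {AirlineCode, Gate, Origin}, {AirlineCode, PassengerID}

{AirlineCode, DepTime} is a candidate key since {AirlineCode, DepTime}⁺ = {Aircraft, AirlineCode, DepTime, Dest, Gate, Origin, PassengerID} covers every attribute.
{AirlineCode, PassengerID} is a candidate key since {AirlineCode, PassengerID}⁺ = {Aircraft, AirlineCode, DepTime, Dest, Gate, Origin, PassengerID} covers every attribute.
{Aircraft, DepTime, Origin} is a candidate key since {Aircraft, DepTime, Origin}⁺ = {Aircraft, AirlineCode, DepTime, Dest, Gate, Origin, PassengerID} covers every attribute.
{Aircraft, Origin, PassengerID} is a candidate key since {Aircraft, Origin, PassengerID}⁺ = {Aircraft, AirlineCode, DepTime, Dest, Gate, Origin, PassengerID} covers every attribute.
{AirlineCode, Gate, Origin} is a candidate key since {AirlineCode, Gate, Origin}⁺ = {Aircraft, AirlineCode, DepTime, Dest, Gate, Origin, PassengerID} covers every attribute.
These are minimal and exhaustive — every other superkey contains one of them.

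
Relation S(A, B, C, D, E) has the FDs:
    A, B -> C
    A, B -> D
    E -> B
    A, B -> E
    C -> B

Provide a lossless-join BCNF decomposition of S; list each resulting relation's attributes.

Candidate keys of the original relation: {A, B}, {A, C}, {A, E}.
In {A, B, C, D, E}, {E} is not a superkey ({E}⁺ restricted to this set is {B, E}), so split on E -> B into {B, E} and {A, C, D, E}.
{B, E} has no BCNF violation.
{A, C, D, E} has no BCNF violation.

{A, C, D, E}; {B, E}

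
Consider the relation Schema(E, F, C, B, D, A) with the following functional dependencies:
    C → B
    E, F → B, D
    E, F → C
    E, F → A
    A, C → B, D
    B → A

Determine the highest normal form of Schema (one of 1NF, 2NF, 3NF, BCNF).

2NF

Candidate key: {E, F}. Prime attributes: {E, F}.
For C → B we have {C}⁺ = {A, B, C, D}; {C} is not a superkey, so BCNF fails.
C → B has non-prime {B} on the right and a non-superkey on the left, so 3NF fails.
No non-prime attribute depends on a proper subset of any candidate key, so 2NF holds.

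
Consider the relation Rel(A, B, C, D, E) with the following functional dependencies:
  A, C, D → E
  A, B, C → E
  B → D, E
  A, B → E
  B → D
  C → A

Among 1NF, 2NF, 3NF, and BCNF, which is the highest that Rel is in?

Candidate key: {B, C}. Prime attributes: {B, C}.
For A, C, D → E we have {A, C, D}⁺ = {A, C, D, E}; {A, C, D} is not a superkey, so BCNF fails.
A, C, D → E determines the non-prime attribute {E} from a non-superkey — 3NF is violated.
Since {B} ⊂ {B, C} and {B}⁺ ⊇ {D, E} with {D, E} non-prime, there is a partial dependency; 2NF fails.

1NF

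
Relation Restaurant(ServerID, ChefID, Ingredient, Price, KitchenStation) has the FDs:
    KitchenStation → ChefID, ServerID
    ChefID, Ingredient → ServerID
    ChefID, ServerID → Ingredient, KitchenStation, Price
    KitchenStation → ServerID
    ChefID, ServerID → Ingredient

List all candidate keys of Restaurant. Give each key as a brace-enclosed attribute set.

{ChefID, Ingredient}, {ChefID, ServerID}, {KitchenStation}

{KitchenStation}⁺ = {ChefID, Ingredient, KitchenStation, Price, ServerID} — all of the relation — so {KitchenStation} is a candidate key.
{ChefID, Ingredient}⁺ = {ChefID, Ingredient, KitchenStation, Price, ServerID} — all of the relation — so {ChefID, Ingredient} is a candidate key.
{ChefID, ServerID}⁺ = {ChefID, Ingredient, KitchenStation, Price, ServerID} — all of the relation — so {ChefID, ServerID} is a candidate key.
These are minimal and exhaustive — every other superkey contains one of them.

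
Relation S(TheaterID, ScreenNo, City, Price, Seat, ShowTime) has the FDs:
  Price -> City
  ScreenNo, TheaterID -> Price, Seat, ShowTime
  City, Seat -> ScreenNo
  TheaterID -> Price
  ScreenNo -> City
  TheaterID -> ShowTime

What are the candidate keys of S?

Attributes never on any right-hand side: {TheaterID} — every candidate key must contain it.
Closure of {ScreenNo, TheaterID} is {City, Price, ScreenNo, Seat, ShowTime, TheaterID}, the whole schema; {ScreenNo, TheaterID} is a candidate key.
Closure of {Seat, TheaterID} is {City, Price, ScreenNo, Seat, ShowTime, TheaterID}, the whole schema; {Seat, TheaterID} is a candidate key.
No proper subset of any of these is a key, and no other minimal superkey exists.

{ScreenNo, TheaterID}, {Seat, TheaterID}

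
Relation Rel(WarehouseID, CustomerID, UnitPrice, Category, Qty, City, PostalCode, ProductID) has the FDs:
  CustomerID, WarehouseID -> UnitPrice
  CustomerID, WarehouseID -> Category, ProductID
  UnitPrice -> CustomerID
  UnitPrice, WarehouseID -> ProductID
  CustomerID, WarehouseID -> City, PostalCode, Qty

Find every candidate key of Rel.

{CustomerID, WarehouseID}, {UnitPrice, WarehouseID}

No FD produces {WarehouseID}, so it must be in every candidate key.
{CustomerID, WarehouseID} is a candidate key since {CustomerID, WarehouseID}⁺ = {Category, City, CustomerID, PostalCode, ProductID, Qty, UnitPrice, WarehouseID} covers every attribute.
{UnitPrice, WarehouseID} is a candidate key since {UnitPrice, WarehouseID}⁺ = {Category, City, CustomerID, PostalCode, ProductID, Qty, UnitPrice, WarehouseID} covers every attribute.
Any other superkey properly contains one of these, so there are no further candidate keys.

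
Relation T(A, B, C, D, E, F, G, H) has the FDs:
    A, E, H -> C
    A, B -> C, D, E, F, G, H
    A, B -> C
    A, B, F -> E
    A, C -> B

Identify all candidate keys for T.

{A, B}, {A, C}, {A, E, H}

Attributes never on any right-hand side: {A} — every candidate key must contain it.
{A, B}⁺ = {A, B, C, D, E, F, G, H} — all of the relation — so {A, B} is a candidate key.
{A, C}⁺ = {A, B, C, D, E, F, G, H} — all of the relation — so {A, C} is a candidate key.
{A, E, H}⁺ = {A, B, C, D, E, F, G, H} — all of the relation — so {A, E, H} is a candidate key.
No proper subset of any of these is a key, and no other minimal superkey exists.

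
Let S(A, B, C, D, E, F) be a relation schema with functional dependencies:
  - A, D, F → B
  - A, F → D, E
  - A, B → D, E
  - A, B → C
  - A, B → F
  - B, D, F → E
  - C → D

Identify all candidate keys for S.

{A, B}, {A, F}

{A} never appears on the right of any FD, so every key must include it.
{A, B}⁺ = {A, B, C, D, E, F}, which is every attribute, so {A, B} is a candidate key.
{A, F}⁺ = {A, B, C, D, E, F}, which is every attribute, so {A, F} is a candidate key.
Any other superkey properly contains one of these, so there are no further candidate keys.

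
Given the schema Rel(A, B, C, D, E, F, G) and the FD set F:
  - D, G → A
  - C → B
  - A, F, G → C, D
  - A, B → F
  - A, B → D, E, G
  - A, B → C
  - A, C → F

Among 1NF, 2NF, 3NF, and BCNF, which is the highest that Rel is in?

Candidate keys: {A, B}, {A, C}, {A, F, G}, {B, D, G}, {C, D, G}, {D, F, G}. Prime attributes: {A, B, C, D, F, G}.
D, G → A: {D, G}⁺ = {A, D, G}, which is not all of the attributes, so the left side is not a superkey — BCNF is violated.
Its right-hand attributes {A} are all prime, as are those of every other non-superkey FD — the relation is in 3NF.

3NF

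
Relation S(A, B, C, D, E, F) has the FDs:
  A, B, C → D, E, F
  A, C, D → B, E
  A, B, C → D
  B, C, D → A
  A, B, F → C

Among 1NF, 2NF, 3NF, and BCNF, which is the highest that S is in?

Candidate keys: {A, B, C}, {A, B, F}, {A, C, D}, {B, C, D}. Prime attributes: {A, B, C, D, F}.
Every FD has a superkey on the left, so the relation is in BCNF.

BCNF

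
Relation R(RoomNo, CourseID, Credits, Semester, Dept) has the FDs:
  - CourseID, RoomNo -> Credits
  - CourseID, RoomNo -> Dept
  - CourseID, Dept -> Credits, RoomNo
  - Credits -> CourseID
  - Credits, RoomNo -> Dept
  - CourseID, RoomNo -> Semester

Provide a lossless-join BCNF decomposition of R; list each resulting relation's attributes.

Candidate keys of the original relation: {CourseID, Dept}, {CourseID, RoomNo}, {Credits, Dept}, {Credits, RoomNo}.
Within {CourseID, Credits, Dept, RoomNo, Semester}: {Credits}⁺ ∩ {CourseID, Credits, Dept, RoomNo, Semester} = {CourseID, Credits}, not the whole set, so Credits -> CourseID violates BCNF; decompose into {CourseID, Credits} and {Credits, Dept, RoomNo, Semester}.
{CourseID, Credits} has no BCNF violation.
{Credits, Dept, RoomNo, Semester} has no BCNF violation.

{CourseID, Credits}; {Credits, Dept, RoomNo, Semester}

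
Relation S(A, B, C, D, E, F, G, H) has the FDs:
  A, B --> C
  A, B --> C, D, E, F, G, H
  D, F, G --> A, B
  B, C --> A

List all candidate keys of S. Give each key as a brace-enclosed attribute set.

{A, B}, {B, C}, {D, F, G}

{A, B}⁺ = {A, B, C, D, E, F, G, H}, which is every attribute, so {A, B} is a candidate key.
{B, C}⁺ = {A, B, C, D, E, F, G, H}, which is every attribute, so {B, C} is a candidate key.
{D, F, G}⁺ = {A, B, C, D, E, F, G, H}, which is every attribute, so {D, F, G} is a candidate key.
No proper subset of any of these is a key, and no other minimal superkey exists.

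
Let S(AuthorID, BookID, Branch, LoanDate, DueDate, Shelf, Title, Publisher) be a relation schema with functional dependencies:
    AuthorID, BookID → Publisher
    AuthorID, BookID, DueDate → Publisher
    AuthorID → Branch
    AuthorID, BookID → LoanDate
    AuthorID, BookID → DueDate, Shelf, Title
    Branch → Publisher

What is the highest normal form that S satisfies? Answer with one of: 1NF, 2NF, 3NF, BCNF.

Candidate key: {AuthorID, BookID}. Prime attributes: {AuthorID, BookID}.
AuthorID → Branch breaks BCNF: {AuthorID}⁺ = {AuthorID, Branch, Publisher}, so {AuthorID} is not a superkey.
AuthorID → Branch has non-prime {Branch} on the right and a non-superkey on the left, so 3NF fails.
The proper key subset {AuthorID} of {AuthorID, BookID} determines non-prime {Branch, Publisher}, so the relation is not even in 2NF.

1NF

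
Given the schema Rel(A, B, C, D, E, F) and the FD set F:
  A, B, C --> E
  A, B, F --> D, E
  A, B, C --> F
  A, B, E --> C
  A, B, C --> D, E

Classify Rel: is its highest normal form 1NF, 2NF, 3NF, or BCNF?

BCNF

Candidate keys: {A, B, C}, {A, B, E}, {A, B, F}. Prime attributes: {A, B, C, E, F}.
Each dependency's left side is a superkey — BCNF holds.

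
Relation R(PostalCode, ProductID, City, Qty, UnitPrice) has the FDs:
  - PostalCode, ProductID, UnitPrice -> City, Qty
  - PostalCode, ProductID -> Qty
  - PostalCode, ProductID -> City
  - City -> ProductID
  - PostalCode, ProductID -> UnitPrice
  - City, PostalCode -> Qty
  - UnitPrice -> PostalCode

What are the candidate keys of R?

{City, PostalCode}, {City, UnitPrice}, {PostalCode, ProductID}, {ProductID, UnitPrice}

Closure of {City, PostalCode} is {City, PostalCode, ProductID, Qty, UnitPrice}, the whole schema; {City, PostalCode} is a candidate key.
Closure of {City, UnitPrice} is {City, PostalCode, ProductID, Qty, UnitPrice}, the whole schema; {City, UnitPrice} is a candidate key.
Closure of {PostalCode, ProductID} is {City, PostalCode, ProductID, Qty, UnitPrice}, the whole schema; {PostalCode, ProductID} is a candidate key.
Closure of {ProductID, UnitPrice} is {City, PostalCode, ProductID, Qty, UnitPrice}, the whole schema; {ProductID, UnitPrice} is a candidate key.
These are minimal and exhaustive — every other superkey contains one of them.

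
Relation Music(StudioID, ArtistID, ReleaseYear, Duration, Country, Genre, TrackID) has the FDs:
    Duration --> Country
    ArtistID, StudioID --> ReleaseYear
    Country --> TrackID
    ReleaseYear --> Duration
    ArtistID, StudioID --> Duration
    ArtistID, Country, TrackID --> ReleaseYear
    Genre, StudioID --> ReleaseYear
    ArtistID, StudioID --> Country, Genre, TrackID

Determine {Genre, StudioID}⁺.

{Country, Duration, Genre, ReleaseYear, StudioID, TrackID}

Start with {Genre, StudioID}.
Genre, StudioID --> ReleaseYear applies; add {ReleaseYear} → now {Genre, ReleaseYear, StudioID}.
ReleaseYear --> Duration applies; add {Duration} → now {Duration, Genre, ReleaseYear, StudioID}.
Duration --> Country applies; add {Country} → now {Country, Duration, Genre, ReleaseYear, StudioID}.
Country --> TrackID applies; add {TrackID} → now {Country, Duration, Genre, ReleaseYear, StudioID, TrackID}.
No further FD applies.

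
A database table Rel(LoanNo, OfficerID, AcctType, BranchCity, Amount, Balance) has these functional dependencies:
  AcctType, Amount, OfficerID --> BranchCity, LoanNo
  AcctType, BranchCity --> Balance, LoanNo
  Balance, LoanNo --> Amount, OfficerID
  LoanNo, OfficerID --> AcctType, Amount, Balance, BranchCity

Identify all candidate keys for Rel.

{AcctType, Amount, OfficerID}, {AcctType, BranchCity}, {Balance, LoanNo}, {LoanNo, OfficerID}

{AcctType, BranchCity}⁺ = {AcctType, Amount, Balance, BranchCity, LoanNo, OfficerID}, which is every attribute, so {AcctType, BranchCity} is a candidate key.
{Balance, LoanNo}⁺ = {AcctType, Amount, Balance, BranchCity, LoanNo, OfficerID}, which is every attribute, so {Balance, LoanNo} is a candidate key.
{LoanNo, OfficerID}⁺ = {AcctType, Amount, Balance, BranchCity, LoanNo, OfficerID}, which is every attribute, so {LoanNo, OfficerID} is a candidate key.
{AcctType, Amount, OfficerID}⁺ = {AcctType, Amount, Balance, BranchCity, LoanNo, OfficerID}, which is every attribute, so {AcctType, Amount, OfficerID} is a candidate key.
Any other superkey properly contains one of these, so there are no further candidate keys.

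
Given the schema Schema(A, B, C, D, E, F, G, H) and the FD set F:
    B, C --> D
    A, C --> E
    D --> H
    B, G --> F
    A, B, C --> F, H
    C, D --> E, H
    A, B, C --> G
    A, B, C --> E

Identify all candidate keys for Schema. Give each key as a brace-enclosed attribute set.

{A, B, C} never appear on the right of any FD, so every key must include all of them.
{A, B, C}⁺ = {A, B, C, D, E, F, G, H} — all of the relation — so {A, B, C} is a candidate key.
No smaller or unrelated set reaches every attribute, so there are no other keys.

{A, B, C}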